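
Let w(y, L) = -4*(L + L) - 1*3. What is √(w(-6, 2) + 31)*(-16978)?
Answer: -33956*√3 ≈ -58814.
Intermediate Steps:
w(y, L) = -3 - 8*L (w(y, L) = -8*L - 3 = -3 - 8*L)
√(w(-6, 2) + 31)*(-16978) = √((-3 - 8*2) + 31)*(-16978) = √((-3 - 16) + 31)*(-16978) = √(-19 + 31)*(-16978) = √12*(-16978) = (2*√3)*(-16978) = -33956*√3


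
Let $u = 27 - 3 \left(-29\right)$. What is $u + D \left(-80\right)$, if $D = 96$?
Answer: $-7566$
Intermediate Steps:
$u = 114$ ($u = 27 - -87 = 27 + 87 = 114$)
$u + D \left(-80\right) = 114 + 96 \left(-80\right) = 114 - 7680 = -7566$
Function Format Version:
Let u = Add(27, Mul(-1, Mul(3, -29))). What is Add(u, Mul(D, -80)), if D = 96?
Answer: -7566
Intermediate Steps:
u = 114 (u = Add(27, Mul(-1, -87)) = Add(27, 87) = 114)
Add(u, Mul(D, -80)) = Add(114, Mul(96, -80)) = Add(114, -7680) = -7566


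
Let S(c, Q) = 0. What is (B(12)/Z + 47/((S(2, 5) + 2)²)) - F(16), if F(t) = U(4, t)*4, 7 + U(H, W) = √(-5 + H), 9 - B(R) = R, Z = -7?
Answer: 1125/28 - 4*I ≈ 40.179 - 4.0*I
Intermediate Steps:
B(R) = 9 - R
U(H, W) = -7 + √(-5 + H)
F(t) = -28 + 4*I (F(t) = (-7 + √(-5 + 4))*4 = (-7 + √(-1))*4 = (-7 + I)*4 = -28 + 4*I)
(B(12)/Z + 47/((S(2, 5) + 2)²)) - F(16) = ((9 - 1*12)/(-7) + 47/((0 + 2)²)) - (-28 + 4*I) = ((9 - 12)*(-⅐) + 47/(2²)) + (28 - 4*I) = (-3*(-⅐) + 47/4) + (28 - 4*I) = (3/7 + 47*(¼)) + (28 - 4*I) = (3/7 + 47/4) + (28 - 4*I) = 341/28 + (28 - 4*I) = 1125/28 - 4*I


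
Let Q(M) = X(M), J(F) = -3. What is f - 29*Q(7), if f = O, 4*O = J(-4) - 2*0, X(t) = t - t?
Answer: -¾ ≈ -0.75000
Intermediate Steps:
X(t) = 0
Q(M) = 0
O = -¾ (O = (-3 - 2*0)/4 = (-3 + 0)/4 = (¼)*(-3) = -¾ ≈ -0.75000)
f = -¾ ≈ -0.75000
f - 29*Q(7) = -¾ - 29*0 = -¾ + 0 = -¾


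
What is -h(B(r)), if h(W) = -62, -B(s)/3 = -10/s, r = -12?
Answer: 62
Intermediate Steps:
B(s) = 30/s (B(s) = -(-30)/s = 30/s)
-h(B(r)) = -1*(-62) = 62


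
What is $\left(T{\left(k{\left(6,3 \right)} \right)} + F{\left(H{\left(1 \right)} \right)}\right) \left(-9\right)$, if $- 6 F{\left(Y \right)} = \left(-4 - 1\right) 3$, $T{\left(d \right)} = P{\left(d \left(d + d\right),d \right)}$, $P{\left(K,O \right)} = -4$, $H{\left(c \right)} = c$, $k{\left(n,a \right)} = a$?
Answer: $\frac{27}{2} \approx 13.5$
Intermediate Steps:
$T{\left(d \right)} = -4$
$F{\left(Y \right)} = \frac{5}{2}$ ($F{\left(Y \right)} = - \frac{\left(-4 - 1\right) 3}{6} = - \frac{\left(-5\right) 3}{6} = \left(- \frac{1}{6}\right) \left(-15\right) = \frac{5}{2}$)
$\left(T{\left(k{\left(6,3 \right)} \right)} + F{\left(H{\left(1 \right)} \right)}\right) \left(-9\right) = \left(-4 + \frac{5}{2}\right) \left(-9\right) = \left(- \frac{3}{2}\right) \left(-9\right) = \frac{27}{2}$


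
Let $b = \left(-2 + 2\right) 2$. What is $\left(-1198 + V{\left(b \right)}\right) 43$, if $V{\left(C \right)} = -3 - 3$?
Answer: $-51772$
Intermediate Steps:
$b = 0$ ($b = 0 \cdot 2 = 0$)
$V{\left(C \right)} = -6$
$\left(-1198 + V{\left(b \right)}\right) 43 = \left(-1198 - 6\right) 43 = \left(-1204\right) 43 = -51772$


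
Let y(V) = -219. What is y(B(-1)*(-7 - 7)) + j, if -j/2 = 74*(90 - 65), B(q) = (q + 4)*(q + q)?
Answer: -3919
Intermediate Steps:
B(q) = 2*q*(4 + q) (B(q) = (4 + q)*(2*q) = 2*q*(4 + q))
j = -3700 (j = -148*(90 - 65) = -148*25 = -2*1850 = -3700)
y(B(-1)*(-7 - 7)) + j = -219 - 3700 = -3919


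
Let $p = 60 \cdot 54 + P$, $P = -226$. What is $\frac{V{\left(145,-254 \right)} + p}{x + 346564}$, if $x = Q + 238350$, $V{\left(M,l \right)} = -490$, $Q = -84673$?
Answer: $\frac{2524}{500241} \approx 0.0050456$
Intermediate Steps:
$x = 153677$ ($x = -84673 + 238350 = 153677$)
$p = 3014$ ($p = 60 \cdot 54 - 226 = 3240 - 226 = 3014$)
$\frac{V{\left(145,-254 \right)} + p}{x + 346564} = \frac{-490 + 3014}{153677 + 346564} = \frac{2524}{500241}$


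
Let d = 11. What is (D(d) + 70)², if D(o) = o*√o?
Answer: 6231 + 1540*√11 ≈ 11339.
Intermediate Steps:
D(o) = o^(3/2)
(D(d) + 70)² = (11^(3/2) + 70)² = (11*√11 + 70)² = (70 + 11*√11)²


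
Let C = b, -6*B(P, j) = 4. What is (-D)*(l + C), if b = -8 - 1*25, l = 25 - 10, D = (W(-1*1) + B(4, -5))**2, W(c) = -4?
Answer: 392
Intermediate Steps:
B(P, j) = -2/3 (B(P, j) = -1/6*4 = -2/3)
D = 196/9 (D = (-4 - 2/3)**2 = (-14/3)**2 = 196/9 ≈ 21.778)
l = 15
b = -33 (b = -8 - 25 = -33)
C = -33
(-D)*(l + C) = (-1*196/9)*(15 - 33) = -196/9*(-18) = 392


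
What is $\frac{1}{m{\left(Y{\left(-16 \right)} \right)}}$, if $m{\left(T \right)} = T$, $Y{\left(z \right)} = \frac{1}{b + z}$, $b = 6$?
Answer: $-10$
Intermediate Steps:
$Y{\left(z \right)} = \frac{1}{6 + z}$
$\frac{1}{m{\left(Y{\left(-16 \right)} \right)}} = \frac{1}{\frac{1}{6 - 16}} = \frac{1}{\frac{1}{-10}} = \frac{1}{- \frac{1}{10}} = -10$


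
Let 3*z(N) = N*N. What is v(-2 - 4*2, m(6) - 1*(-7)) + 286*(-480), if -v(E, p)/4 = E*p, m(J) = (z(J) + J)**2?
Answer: -124040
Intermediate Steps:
z(N) = N**2/3 (z(N) = (N*N)/3 = N**2/3)
m(J) = (J + J**2/3)**2 (m(J) = (J**2/3 + J)**2 = (J + J**2/3)**2)
v(E, p) = -4*E*p
v(-2 - 4*2, m(6) - 1*(-7)) + 286*(-480) = -4*(-2 - 4*2)*((1/9)*6**2*(3 + 6)**2 - 1*(-7)) + 286*(-480) = -4*(-2 - 8)*((1/9)*36*9**2 + 7) - 137280 = -4*(-10)*((1/9)*36*81 + 7) - 137280 = -4*(-10)*(324 + 7) - 137280 = -4*(-10)*331 - 137280 = 13240 - 137280 = -124040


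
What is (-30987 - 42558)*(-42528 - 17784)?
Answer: 4435646040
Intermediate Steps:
(-30987 - 42558)*(-42528 - 17784) = -73545*(-60312) = 4435646040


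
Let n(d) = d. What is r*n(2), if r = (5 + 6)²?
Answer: 242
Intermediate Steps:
r = 121 (r = 11² = 121)
r*n(2) = 121*2 = 242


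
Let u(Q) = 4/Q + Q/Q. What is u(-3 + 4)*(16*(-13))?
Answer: -1040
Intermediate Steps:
u(Q) = 1 + 4/Q (u(Q) = 4/Q + 1 = 1 + 4/Q)
u(-3 + 4)*(16*(-13)) = ((4 + (-3 + 4))/(-3 + 4))*(16*(-13)) = ((4 + 1)/1)*(-208) = (1*5)*(-208) = 5*(-208) = -1040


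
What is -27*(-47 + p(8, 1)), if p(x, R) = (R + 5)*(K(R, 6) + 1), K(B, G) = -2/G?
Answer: 1161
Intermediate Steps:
p(x, R) = 10/3 + 2*R/3 (p(x, R) = (R + 5)*(-2/6 + 1) = (5 + R)*(-2*⅙ + 1) = (5 + R)*(-⅓ + 1) = (5 + R)*(⅔) = 10/3 + 2*R/3)
-27*(-47 + p(8, 1)) = -27*(-47 + (10/3 + (⅔)*1)) = -27*(-47 + (10/3 + ⅔)) = -27*(-47 + 4) = -27*(-43) = 1161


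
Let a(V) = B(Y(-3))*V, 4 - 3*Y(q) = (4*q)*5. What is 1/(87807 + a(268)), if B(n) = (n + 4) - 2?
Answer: 3/282181 ≈ 1.0631e-5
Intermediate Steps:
Y(q) = 4/3 - 20*q/3 (Y(q) = 4/3 - 4*q*5/3 = 4/3 - 20*q/3)
B(n) = 2 + n (B(n) = (4 + n) - 2 = 2 + n)
a(V) = 70*V/3 (a(V) = (2 + (4/3 - 20/3*(-3)))*V = (2 + (4/3 + 20))*V = (2 + 64/3)*V = 70*V/3)
1/(87807 + a(268)) = 1/(87807 + (70/3)*268) = 1/(87807 + 18760/3) = 1/(282181/3) = 3/282181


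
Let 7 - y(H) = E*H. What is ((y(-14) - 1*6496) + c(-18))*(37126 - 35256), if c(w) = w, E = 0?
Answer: -12168090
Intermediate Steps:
y(H) = 7 (y(H) = 7 - 0*H = 7 - 1*0 = 7 + 0 = 7)
((y(-14) - 1*6496) + c(-18))*(37126 - 35256) = ((7 - 1*6496) - 18)*(37126 - 35256) = ((7 - 6496) - 18)*1870 = (-6489 - 18)*1870 = -6507*1870 = -12168090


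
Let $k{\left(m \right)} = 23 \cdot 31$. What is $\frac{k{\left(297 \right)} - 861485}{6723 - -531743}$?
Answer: $- \frac{430386}{269233} \approx -1.5986$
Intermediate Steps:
$k{\left(m \right)} = 713$
$\frac{k{\left(297 \right)} - 861485}{6723 - -531743} = \frac{713 - 861485}{6723 - -531743} = - \frac{860772}{6723 + \left(-1630441 + 2162184\right)} = - \frac{860772}{6723 + 531743} = - \frac{860772}{538466} = \left(-860772\right) \frac{1}{538466} = - \frac{430386}{269233}$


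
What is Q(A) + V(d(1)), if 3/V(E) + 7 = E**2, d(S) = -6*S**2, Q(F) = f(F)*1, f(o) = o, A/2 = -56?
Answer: -3245/29 ≈ -111.90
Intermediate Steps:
A = -112 (A = 2*(-56) = -112)
Q(F) = F (Q(F) = F*1 = F)
V(E) = 3/(-7 + E**2)
Q(A) + V(d(1)) = -112 + 3/(-7 + (-6*1**2)**2) = -112 + 3/(-7 + (-6*1)**2) = -112 + 3/(-7 + (-6)**2) = -112 + 3/(-7 + 36) = -112 + 3/29 = -3245/29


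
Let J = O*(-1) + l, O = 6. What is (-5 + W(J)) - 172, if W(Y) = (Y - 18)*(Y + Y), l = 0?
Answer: 111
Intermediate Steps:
J = -6 (J = 6*(-1) + 0 = -6 + 0 = -6)
W(Y) = 2*Y*(-18 + Y) (W(Y) = (-18 + Y)*(2*Y) = 2*Y*(-18 + Y))
(-5 + W(J)) - 172 = (-5 + 2*(-6)*(-18 - 6)) - 172 = (-5 + 2*(-6)*(-24)) - 172 = (-5 + 288) - 172 = 283 - 172 = 111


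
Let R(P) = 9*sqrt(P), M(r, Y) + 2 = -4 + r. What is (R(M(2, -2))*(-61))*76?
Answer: -83448*I ≈ -83448.0*I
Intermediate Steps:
M(r, Y) = -6 + r (M(r, Y) = -2 + (-4 + r) = -6 + r)
(R(M(2, -2))*(-61))*76 = ((9*sqrt(-6 + 2))*(-61))*76 = ((9*sqrt(-4))*(-61))*76 = ((9*(2*I))*(-61))*76 = ((18*I)*(-61))*76 = -1098*I*76 = -83448*I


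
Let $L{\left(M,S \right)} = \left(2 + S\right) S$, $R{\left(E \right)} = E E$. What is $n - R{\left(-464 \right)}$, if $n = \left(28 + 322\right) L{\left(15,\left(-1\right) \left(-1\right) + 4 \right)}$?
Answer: $-203046$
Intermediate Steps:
$R{\left(E \right)} = E^{2}$
$L{\left(M,S \right)} = S \left(2 + S\right)$
$n = 12250$ ($n = \left(28 + 322\right) \left(\left(-1\right) \left(-1\right) + 4\right) \left(2 + \left(\left(-1\right) \left(-1\right) + 4\right)\right) = 350 \left(1 + 4\right) \left(2 + \left(1 + 4\right)\right) = 350 \cdot 5 \left(2 + 5\right) = 350 \cdot 5 \cdot 7 = 350 \cdot 35 = 12250$)
$n - R{\left(-464 \right)} = 12250 - \left(-464\right)^{2} = 12250 - 215296 = -203046$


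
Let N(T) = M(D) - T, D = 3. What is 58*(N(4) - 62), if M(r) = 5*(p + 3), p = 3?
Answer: -2088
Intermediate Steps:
M(r) = 30 (M(r) = 5*(3 + 3) = 5*6 = 30)
N(T) = 30 - T
58*(N(4) - 62) = 58*((30 - 1*4) - 62) = 58*((30 - 4) - 62) = 58*(26 - 62) = 58*(-36) = -2088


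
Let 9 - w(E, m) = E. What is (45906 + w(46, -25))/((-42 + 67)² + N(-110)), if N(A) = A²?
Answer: 45869/12725 ≈ 3.6046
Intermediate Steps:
w(E, m) = 9 - E
(45906 + w(46, -25))/((-42 + 67)² + N(-110)) = (45906 + (9 - 1*46))/((-42 + 67)² + (-110)²) = (45906 + (9 - 46))/(25² + 12100) = (45906 - 37)/(625 + 12100) = 45869/12725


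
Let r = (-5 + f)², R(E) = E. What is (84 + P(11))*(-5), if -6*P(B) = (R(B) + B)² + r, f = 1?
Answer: -10/3 ≈ -3.3333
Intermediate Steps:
r = 16 (r = (-5 + 1)² = (-4)² = 16)
P(B) = -8/3 - 2*B²/3 (P(B) = -((B + B)² + 16)/6 = -((2*B)² + 16)/6 = -(4*B² + 16)/6 = -(16 + 4*B²)/6 = -8/3 - 2*B²/3)
(84 + P(11))*(-5) = (84 + (-8/3 - ⅔*11²))*(-5) = (84 + (-8/3 - ⅔*121))*(-5) = (84 + (-8/3 - 242/3))*(-5) = (84 - 250/3)*(-5) = (⅔)*(-5) = -10/3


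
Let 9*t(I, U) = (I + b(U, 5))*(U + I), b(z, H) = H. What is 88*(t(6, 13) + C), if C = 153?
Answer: 139568/9 ≈ 15508.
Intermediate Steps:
t(I, U) = (5 + I)*(I + U)/9 (t(I, U) = ((I + 5)*(U + I))/9 = ((5 + I)*(I + U))/9 = (5 + I)*(I + U)/9)
88*(t(6, 13) + C) = 88*(((⅑)*6² + (5/9)*6 + (5/9)*13 + (⅑)*6*13) + 153) = 88*(((⅑)*36 + 10/3 + 65/9 + 26/3) + 153) = 88*((4 + 10/3 + 65/9 + 26/3) + 153) = 88*(209/9 + 153) = 88*(1586/9) = 139568/9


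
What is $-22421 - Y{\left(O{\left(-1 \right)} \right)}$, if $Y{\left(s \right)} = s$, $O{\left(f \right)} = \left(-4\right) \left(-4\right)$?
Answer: $-22437$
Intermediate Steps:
$O{\left(f \right)} = 16$
$-22421 - Y{\left(O{\left(-1 \right)} \right)} = -22421 - 16 = -22437$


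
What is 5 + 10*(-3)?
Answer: -25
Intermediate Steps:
5 + 10*(-3) = 5 - 30 = -25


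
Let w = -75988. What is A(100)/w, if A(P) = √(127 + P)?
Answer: -√227/75988 ≈ -0.00019828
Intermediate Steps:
A(100)/w = √(127 + 100)/(-75988) = √227*(-1/75988) = -√227/75988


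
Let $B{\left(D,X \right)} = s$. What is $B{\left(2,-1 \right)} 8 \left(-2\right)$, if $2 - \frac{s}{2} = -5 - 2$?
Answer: $-288$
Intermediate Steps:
$s = 18$ ($s = 4 - 2 \left(-5 - 2\right) = 4 - -14 = 4 + 14 = 18$)
$B{\left(D,X \right)} = 18$
$B{\left(2,-1 \right)} 8 \left(-2\right) = 18 \cdot 8 \left(-2\right) = 144 \left(-2\right) = -288$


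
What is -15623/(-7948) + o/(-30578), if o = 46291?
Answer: 54899613/121516972 ≈ 0.45179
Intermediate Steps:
-15623/(-7948) + o/(-30578) = -15623/(-7948) + 46291/(-30578) = -15623*(-1/7948) + 46291*(-1/30578) = 15623/7948 - 46291/30578 = 54899613/121516972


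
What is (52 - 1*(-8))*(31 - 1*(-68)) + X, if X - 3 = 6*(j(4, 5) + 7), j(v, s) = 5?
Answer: 6015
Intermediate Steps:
X = 75 (X = 3 + 6*(5 + 7) = 3 + 6*12 = 3 + 72 = 75)
(52 - 1*(-8))*(31 - 1*(-68)) + X = (52 - 1*(-8))*(31 - 1*(-68)) + 75 = (52 + 8)*(31 + 68) + 75 = 60*99 + 75 = 5940 + 75 = 6015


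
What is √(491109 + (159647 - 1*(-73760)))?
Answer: 2*√181129 ≈ 851.19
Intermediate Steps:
√(491109 + (159647 - 1*(-73760))) = √(491109 + (159647 + 73760)) = √(491109 + 233407) = √724516 = 2*√181129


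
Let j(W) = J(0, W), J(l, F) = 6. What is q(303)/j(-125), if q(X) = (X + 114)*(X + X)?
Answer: 42117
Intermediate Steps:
j(W) = 6
q(X) = 2*X*(114 + X) (q(X) = (114 + X)*(2*X) = 2*X*(114 + X))
q(303)/j(-125) = (2*303*(114 + 303))/6 = (2*303*417)*(1/6) = 252702*(1/6) = 42117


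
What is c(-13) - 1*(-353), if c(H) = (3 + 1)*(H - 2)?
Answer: 293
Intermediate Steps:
c(H) = -8 + 4*H (c(H) = 4*(-2 + H) = -8 + 4*H)
c(-13) - 1*(-353) = (-8 + 4*(-13)) - 1*(-353) = (-8 - 52) + 353 = -60 + 353 = 293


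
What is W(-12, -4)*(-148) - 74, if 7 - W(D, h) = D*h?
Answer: 5994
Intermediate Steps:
W(D, h) = 7 - D*h
W(-12, -4)*(-148) - 74 = (7 - 1*(-12)*(-4))*(-148) - 74 = (7 - 48)*(-148) - 74 = -41*(-148) - 74 = 6068 - 74 = 5994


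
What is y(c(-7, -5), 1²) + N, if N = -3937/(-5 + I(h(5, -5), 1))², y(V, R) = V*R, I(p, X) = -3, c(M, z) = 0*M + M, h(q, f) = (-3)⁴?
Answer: -4385/64 ≈ -68.516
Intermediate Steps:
h(q, f) = 81
c(M, z) = M (c(M, z) = 0 + M = M)
y(V, R) = R*V
N = -3937/64 (N = -3937/(-5 - 3)² = -3937/((-8)²) = -3937/64 ≈ -61.516)
y(c(-7, -5), 1²) + N = 1²*(-7) - 3937/64 = 1*(-7) - 3937/64 = -7 - 3937/64 = -4385/64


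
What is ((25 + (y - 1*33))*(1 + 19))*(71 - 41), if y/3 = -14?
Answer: -30000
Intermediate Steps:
y = -42 (y = 3*(-14) = -42)
((25 + (y - 1*33))*(1 + 19))*(71 - 41) = ((25 + (-42 - 1*33))*(1 + 19))*(71 - 41) = ((25 + (-42 - 33))*20)*30 = ((25 - 75)*20)*30 = -50*20*30 = -1000*30 = -30000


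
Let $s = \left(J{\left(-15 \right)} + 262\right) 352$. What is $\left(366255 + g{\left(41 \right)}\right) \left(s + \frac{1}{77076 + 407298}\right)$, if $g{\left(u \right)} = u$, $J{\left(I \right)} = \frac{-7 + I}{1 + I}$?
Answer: $\frac{8230457898234988}{242187} \approx 3.3984 \cdot 10^{10}$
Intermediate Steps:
$J{\left(I \right)} = \frac{-7 + I}{1 + I}$
$s = \frac{649440}{7}$ ($s = \left(\frac{-7 - 15}{1 - 15} + 262\right) 352 = \left(\frac{1}{-14} \left(-22\right) + 262\right) 352 = \left(\left(- \frac{1}{14}\right) \left(-22\right) + 262\right) 352 = \left(\frac{11}{7} + 262\right) 352 = \frac{1845}{7} \cdot 352 = \frac{649440}{7} \approx 92777.0$)
$\left(366255 + g{\left(41 \right)}\right) \left(s + \frac{1}{77076 + 407298}\right) = \left(366255 + 41\right) \left(\frac{649440}{7} + \frac{1}{77076 + 407298}\right) = 366296 \left(\frac{649440}{7} + \frac{1}{484374}\right) = 366296 \cdot \frac{314571850567}{3390618} = \frac{8230457898234988}{242187}$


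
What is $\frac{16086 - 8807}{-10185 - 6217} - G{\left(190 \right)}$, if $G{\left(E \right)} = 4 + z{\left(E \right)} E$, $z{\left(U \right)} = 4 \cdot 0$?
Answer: $- \frac{72887}{16402} \approx -4.4438$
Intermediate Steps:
$z{\left(U \right)} = 0$
$G{\left(E \right)} = 4$ ($G{\left(E \right)} = 4 + 0 E = 4 + 0 = 4$)
$\frac{16086 - 8807}{-10185 - 6217} - G{\left(190 \right)} = \frac{16086 - 8807}{-10185 - 6217} - 4 = \frac{7279}{-16402} - 4 = 7279 \left(- \frac{1}{16402}\right) - 4 = - \frac{7279}{16402} - 4 = - \frac{72887}{16402}$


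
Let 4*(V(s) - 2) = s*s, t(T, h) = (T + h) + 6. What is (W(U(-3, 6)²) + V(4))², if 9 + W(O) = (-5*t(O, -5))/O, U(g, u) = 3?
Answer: 5929/81 ≈ 73.198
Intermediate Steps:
t(T, h) = 6 + T + h
V(s) = 2 + s²/4 (V(s) = 2 + (s*s)/4 = 2 + s²/4)
W(O) = -9 + (-5 - 5*O)/O (W(O) = -9 + (-5*(6 + O - 5))/O = -9 + (-5*(1 + O))/O = -9 + (-5 - 5*O)/O)
(W(U(-3, 6)²) + V(4))² = ((-14 - 5/(3²)) + (2 + (¼)*4²))² = ((-14 - 5/9) + (2 + (¼)*16))² = ((-14 - 5*⅑) + (2 + 4))² = ((-14 - 5/9) + 6)² = (-131/9 + 6)² = (-77/9)² = 5929/81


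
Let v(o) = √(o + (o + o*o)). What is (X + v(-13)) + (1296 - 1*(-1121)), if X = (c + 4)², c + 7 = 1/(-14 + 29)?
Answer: 545761/225 + √143 ≈ 2437.6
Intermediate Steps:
c = -104/15 (c = -7 + 1/(-14 + 29) = -7 + 1/15 = -104/15 ≈ -6.9333)
v(o) = √(o² + 2*o) (v(o) = √(o + (o + o²)) = √(o² + 2*o))
X = 1936/225 (X = (-104/15 + 4)² = (-44/15)² = 1936/225 ≈ 8.6044)
(X + v(-13)) + (1296 - 1*(-1121)) = (1936/225 + √(-13*(2 - 13))) + (1296 - 1*(-1121)) = (1936/225 + √(-13*(-11))) + (1296 + 1121) = (1936/225 + √143) + 2417 = 545761/225 + √143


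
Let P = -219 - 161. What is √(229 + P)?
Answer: I*√151 ≈ 12.288*I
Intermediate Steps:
P = -380
√(229 + P) = √(229 - 380) = √(-151) = I*√151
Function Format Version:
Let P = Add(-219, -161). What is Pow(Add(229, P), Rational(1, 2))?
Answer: Mul(I, Pow(151, Rational(1, 2))) ≈ Mul(12.288, I)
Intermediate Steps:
P = -380
Pow(Add(229, P), Rational(1, 2)) = Pow(Add(229, -380), Rational(1, 2)) = Pow(-151, Rational(1, 2)) = Mul(I, Pow(151, Rational(1, 2)))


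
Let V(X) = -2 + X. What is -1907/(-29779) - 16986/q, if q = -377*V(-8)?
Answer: -249318352/56133415 ≈ -4.4415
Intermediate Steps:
q = 3770 (q = -377*(-2 - 8) = -377*(-10) = 3770)
-1907/(-29779) - 16986/q = -1907/(-29779) - 16986/3770 = -1907*(-1/29779) - 16986*1/3770 = 1907/29779 - 8493/1885 = -249318352/56133415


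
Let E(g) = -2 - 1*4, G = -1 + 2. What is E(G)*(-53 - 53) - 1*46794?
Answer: -46158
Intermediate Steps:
G = 1
E(g) = -6 (E(g) = -2 - 4 = -6)
E(G)*(-53 - 53) - 1*46794 = -6*(-53 - 53) - 1*46794 = -6*(-106) - 46794 = 636 - 46794 = -46158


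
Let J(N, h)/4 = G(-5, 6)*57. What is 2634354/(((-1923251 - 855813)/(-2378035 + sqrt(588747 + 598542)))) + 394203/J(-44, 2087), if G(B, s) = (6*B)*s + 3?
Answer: 5266927868361601/2336498058 - 3951531*sqrt(131921)/1389532 ≈ 2.2532e+6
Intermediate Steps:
G(B, s) = 3 + 6*B*s (G(B, s) = 6*B*s + 3 = 3 + 6*B*s)
J(N, h) = -40356 (J(N, h) = 4*((3 + 6*(-5)*6)*57) = 4*((3 - 180)*57) = 4*(-177*57) = 4*(-10089) = -40356)
2634354/(((-1923251 - 855813)/(-2378035 + sqrt(588747 + 598542)))) + 394203/J(-44, 2087) = 2634354/(((-1923251 - 855813)/(-2378035 + sqrt(588747 + 598542)))) + 394203/(-40356) = 2634354/((-2779064/(-2378035 + sqrt(1187289)))) + 394203*(-1/40356) = 2634354/((-2779064/(-2378035 + 3*sqrt(131921)))) - 131401/13452 = 2634354*(2378035/2779064 - 3*sqrt(131921)/2779064) - 131401/13452 = (3132293007195/1389532 - 3951531*sqrt(131921)/1389532) - 131401/13452 = 5266927868361601/2336498058 - 3951531*sqrt(131921)/1389532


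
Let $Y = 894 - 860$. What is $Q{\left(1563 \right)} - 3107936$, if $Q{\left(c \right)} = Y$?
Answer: $-3107902$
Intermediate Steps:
$Y = 34$
$Q{\left(c \right)} = 34$
$Q{\left(1563 \right)} - 3107936 = 34 - 3107936 = -3107902$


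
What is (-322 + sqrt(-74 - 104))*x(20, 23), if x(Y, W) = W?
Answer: -7406 + 23*I*sqrt(178) ≈ -7406.0 + 306.86*I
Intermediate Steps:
(-322 + sqrt(-74 - 104))*x(20, 23) = (-322 + sqrt(-74 - 104))*23 = (-322 + sqrt(-178))*23 = (-322 + I*sqrt(178))*23 = -7406 + 23*I*sqrt(178)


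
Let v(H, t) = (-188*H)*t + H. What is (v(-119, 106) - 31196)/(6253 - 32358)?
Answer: -2340117/26105 ≈ -89.642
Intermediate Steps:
v(H, t) = H - 188*H*t (v(H, t) = -188*H*t + H = H - 188*H*t)
(v(-119, 106) - 31196)/(6253 - 32358) = (-119*(1 - 188*106) - 31196)/(6253 - 32358) = (-119*(1 - 19928) - 31196)/(-26105) = (-119*(-19927) - 31196)*(-1/26105) = (2371313 - 31196)*(-1/26105) = 2340117*(-1/26105) = -2340117/26105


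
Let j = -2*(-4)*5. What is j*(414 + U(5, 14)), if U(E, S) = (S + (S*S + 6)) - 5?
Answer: 25000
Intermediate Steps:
j = 40 (j = 8*5 = 40)
U(E, S) = 1 + S + S**2 (U(E, S) = (S + (S**2 + 6)) - 5 = (S + (6 + S**2)) - 5 = (6 + S + S**2) - 5 = 1 + S + S**2)
j*(414 + U(5, 14)) = 40*(414 + (1 + 14 + 14**2)) = 40*(414 + (1 + 14 + 196)) = 40*(414 + 211) = 40*625 = 25000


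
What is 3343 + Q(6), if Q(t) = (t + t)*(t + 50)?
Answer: 4015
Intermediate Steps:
Q(t) = 2*t*(50 + t) (Q(t) = (2*t)*(50 + t) = 2*t*(50 + t))
3343 + Q(6) = 3343 + 2*6*(50 + 6) = 3343 + 2*6*56 = 3343 + 672 = 4015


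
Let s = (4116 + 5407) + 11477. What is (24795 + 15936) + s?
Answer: 61731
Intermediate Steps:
s = 21000 (s = 9523 + 11477 = 21000)
(24795 + 15936) + s = (24795 + 15936) + 21000 = 40731 + 21000 = 61731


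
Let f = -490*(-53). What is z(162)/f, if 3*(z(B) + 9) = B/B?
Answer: -13/38955 ≈ -0.00033372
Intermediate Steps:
z(B) = -26/3 (z(B) = -9 + (B/B)/3 = -9 + (1/3)*1 = -9 + 1/3 = -26/3)
f = 25970
z(162)/f = -26/3/25970 = -26/3*1/25970 = -13/38955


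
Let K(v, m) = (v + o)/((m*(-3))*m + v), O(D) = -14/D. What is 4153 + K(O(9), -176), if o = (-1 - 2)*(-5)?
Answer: 3473427877/836366 ≈ 4153.0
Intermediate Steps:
o = 15 (o = -3*(-5) = 15)
K(v, m) = (15 + v)/(v - 3*m²) (K(v, m) = (v + 15)/((m*(-3))*m + v) = (15 + v)/((-3*m)*m + v) = (15 + v)/(-3*m² + v) = (15 + v)/(v - 3*m²))
4153 + K(O(9), -176) = 4153 + (15 - 14/9)/(-14/9 - 3*(-176)²) = 4153 + (15 - 14*⅑)/(-14*⅑ - 3*30976) = 4153 + (15 - 14/9)/(-14/9 - 92928) = 4153 + (121/9)/(-836366/9) = 4153 - 9/836366*121/9 = 4153 - 121/836366 = 3473427877/836366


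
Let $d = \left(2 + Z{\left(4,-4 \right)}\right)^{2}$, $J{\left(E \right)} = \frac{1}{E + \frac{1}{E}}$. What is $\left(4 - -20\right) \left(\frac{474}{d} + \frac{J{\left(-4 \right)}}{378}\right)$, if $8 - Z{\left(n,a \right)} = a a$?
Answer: $\frac{338420}{1071} \approx 315.98$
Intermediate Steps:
$Z{\left(n,a \right)} = 8 - a^{2}$ ($Z{\left(n,a \right)} = 8 - a a = 8 - a^{2}$)
$d = 36$ ($d = \left(2 + \left(8 - \left(-4\right)^{2}\right)\right)^{2} = \left(2 + \left(8 - 16\right)\right)^{2} = \left(2 - 8\right)^{2} = \left(-6\right)^{2} = 36$)
$\left(4 - -20\right) \left(\frac{474}{d} + \frac{J{\left(-4 \right)}}{378}\right) = \left(4 - -20\right) \left(\frac{474}{36} + \frac{\left(-4\right) \frac{1}{1 + \left(-4\right)^{2}}}{378}\right) = \left(4 + 20\right) \left(474 \cdot \frac{1}{36} + - \frac{4}{1 + 16} \cdot \frac{1}{378}\right) = 24 \left(\frac{79}{6} + - \frac{4}{17} \cdot \frac{1}{378}\right) = 24 \left(\frac{79}{6} + \left(-4\right) \frac{1}{17} \cdot \frac{1}{378}\right) = 24 \left(\frac{79}{6} - \frac{2}{3213}\right) = 24 \cdot \frac{84605}{6426} = \frac{338420}{1071}$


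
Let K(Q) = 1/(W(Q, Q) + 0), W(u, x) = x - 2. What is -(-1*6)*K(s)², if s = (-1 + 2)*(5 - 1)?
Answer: 3/2 ≈ 1.5000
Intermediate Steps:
s = 4 (s = 1*4 = 4)
W(u, x) = -2 + x
K(Q) = 1/(-2 + Q) (K(Q) = 1/((-2 + Q) + 0) = 1/(-2 + Q))
-(-1*6)*K(s)² = -(-1*6)*(1/(-2 + 4))² = -(-6)*(1/2)² = -(-6)*(½)² = -(-6)/4 = -1*(-3/2) = 3/2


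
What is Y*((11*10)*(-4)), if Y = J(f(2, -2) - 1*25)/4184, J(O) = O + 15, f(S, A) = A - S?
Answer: 770/523 ≈ 1.4723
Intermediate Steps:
J(O) = 15 + O
Y = -7/2092 (Y = (15 + ((-2 - 1*2) - 1*25))/4184 = (15 + ((-2 - 2) - 25))*(1/4184) = (15 + (-4 - 25))*(1/4184) = (15 - 29)*(1/4184) = -14*1/4184 = -7/2092 ≈ -0.0033461)
Y*((11*10)*(-4)) = -7*11*10*(-4)/2092 = -385*(-4)/1046 = -7/2092*(-440) = 770/523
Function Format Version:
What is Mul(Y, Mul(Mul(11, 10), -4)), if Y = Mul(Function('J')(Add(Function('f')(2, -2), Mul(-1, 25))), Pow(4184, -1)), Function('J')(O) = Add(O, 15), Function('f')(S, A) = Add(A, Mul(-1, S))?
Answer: Rational(770, 523) ≈ 1.4723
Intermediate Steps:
Function('J')(O) = Add(15, O)
Y = Rational(-7, 2092) (Y = Mul(Add(15, Add(Add(-2, Mul(-1, 2)), Mul(-1, 25))), Pow(4184, -1)) = Mul(Add(15, Add(Add(-2, -2), -25)), Rational(1, 4184)) = Mul(Add(15, Add(-4, -25)), Rational(1, 4184)) = Mul(Add(15, -29), Rational(1, 4184)) = Mul(-14, Rational(1, 4184)) = Rational(-7, 2092) ≈ -0.0033461)
Mul(Y, Mul(Mul(11, 10), -4)) = Mul(Rational(-7, 2092), Mul(Mul(11, 10), -4)) = Mul(Rational(-7, 2092), Mul(110, -4)) = Mul(Rational(-7, 2092), -440) = Rational(770, 523)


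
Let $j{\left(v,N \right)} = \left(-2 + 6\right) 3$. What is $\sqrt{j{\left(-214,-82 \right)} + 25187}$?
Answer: $\sqrt{25199} \approx 158.74$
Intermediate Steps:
$j{\left(v,N \right)} = 12$ ($j{\left(v,N \right)} = 4 \cdot 3 = 12$)
$\sqrt{j{\left(-214,-82 \right)} + 25187} = \sqrt{12 + 25187} = \sqrt{25199}$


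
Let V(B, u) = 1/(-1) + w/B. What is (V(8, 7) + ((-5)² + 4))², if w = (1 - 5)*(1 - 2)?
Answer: 3249/4 ≈ 812.25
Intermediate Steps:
w = 4 (w = -4*(-1) = 4)
V(B, u) = -1 + 4/B (V(B, u) = 1/(-1) + 4/B = 1*(-1) + 4/B = -1 + 4/B)
(V(8, 7) + ((-5)² + 4))² = ((4 - 1*8)/8 + ((-5)² + 4))² = ((4 - 8)/8 + (25 + 4))² = ((⅛)*(-4) + 29)² = (-½ + 29)² = (57/2)² = 3249/4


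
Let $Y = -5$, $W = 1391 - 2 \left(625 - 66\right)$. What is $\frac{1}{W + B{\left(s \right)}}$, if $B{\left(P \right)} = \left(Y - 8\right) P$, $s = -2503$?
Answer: $\frac{1}{32812} \approx 3.0477 \cdot 10^{-5}$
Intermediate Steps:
$W = 273$ ($W = 1391 - 1118 = 273$)
$B{\left(P \right)} = - 13 P$ ($B{\left(P \right)} = \left(-5 - 8\right) P = - 13 P$)
$\frac{1}{W + B{\left(s \right)}} = \frac{1}{273 - -32539} = \frac{1}{273 + 32539} = \frac{1}{32812}$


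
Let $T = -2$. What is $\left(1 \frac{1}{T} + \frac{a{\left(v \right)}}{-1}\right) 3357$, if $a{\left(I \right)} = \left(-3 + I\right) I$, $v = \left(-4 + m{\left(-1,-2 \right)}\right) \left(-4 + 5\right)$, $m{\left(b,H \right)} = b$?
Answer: $- \frac{271917}{2} \approx -1.3596 \cdot 10^{5}$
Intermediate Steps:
$v = -5$ ($v = \left(-4 - 1\right) \left(-4 + 5\right) = \left(-5\right) 1 = -5$)
$a{\left(I \right)} = I \left(-3 + I\right)$
$\left(1 \frac{1}{T} + \frac{a{\left(v \right)}}{-1}\right) 3357 = \left(1 \frac{1}{-2} + \frac{\left(-5\right) \left(-3 - 5\right)}{-1}\right) 3357 = \left(1 \left(- \frac{1}{2}\right) + \left(-5\right) \left(-8\right) \left(-1\right)\right) 3357 = \left(- \frac{1}{2} + 40 \left(-1\right)\right) 3357 = \left(- \frac{1}{2} - 40\right) 3357 = \left(- \frac{81}{2}\right) 3357 = - \frac{271917}{2}$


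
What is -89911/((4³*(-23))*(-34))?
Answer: -89911/50048 ≈ -1.7965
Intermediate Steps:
-89911/((4³*(-23))*(-34)) = -89911/((64*(-23))*(-34)) = -89911/((-1472*(-34))) = -89911/50048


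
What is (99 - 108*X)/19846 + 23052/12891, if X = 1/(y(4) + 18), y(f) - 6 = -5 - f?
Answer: 764455643/426391310 ≈ 1.7929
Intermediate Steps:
y(f) = 1 - f (y(f) = 6 + (-5 - f) = 1 - f)
X = 1/15 (X = 1/((1 - 1*4) + 18) = 1/((1 - 4) + 18) = 1/(-3 + 18) = 1/15 ≈ 0.066667)
(99 - 108*X)/19846 + 23052/12891 = (99 - 108*1/15)/19846 + 23052/12891 = (99 - 36/5)*(1/19846) + 23052*(1/12891) = (459/5)*(1/19846) + 7684/4297 = 459/99230 + 7684/4297 = 764455643/426391310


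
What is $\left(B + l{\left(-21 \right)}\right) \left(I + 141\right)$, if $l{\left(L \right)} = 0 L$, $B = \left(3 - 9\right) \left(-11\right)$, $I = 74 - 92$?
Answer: $8118$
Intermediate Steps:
$I = -18$ ($I = 74 - 92 = -18$)
$B = 66$ ($B = \left(-6\right) \left(-11\right) = 66$)
$l{\left(L \right)} = 0$
$\left(B + l{\left(-21 \right)}\right) \left(I + 141\right) = \left(66 + 0\right) \left(-18 + 141\right) = 66 \cdot 123 = 8118$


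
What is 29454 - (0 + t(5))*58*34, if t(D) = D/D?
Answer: 27482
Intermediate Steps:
t(D) = 1
29454 - (0 + t(5))*58*34 = 29454 - (0 + 1)*58*34 = 29454 - 1*58*34 = 29454 - 58*34 = 29454 - 1*1972 = 29454 - 1972 = 27482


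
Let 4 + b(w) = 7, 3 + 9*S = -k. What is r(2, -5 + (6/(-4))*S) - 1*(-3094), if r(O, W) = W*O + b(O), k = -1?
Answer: 9263/3 ≈ 3087.7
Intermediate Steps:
S = -2/9 (S = -⅓ + (-1*(-1))/9 = -⅓ + (⅑)*1 = -⅓ + ⅑ = -2/9 ≈ -0.22222)
b(w) = 3 (b(w) = -4 + 7 = 3)
r(O, W) = 3 + O*W (r(O, W) = W*O + 3 = O*W + 3 = 3 + O*W)
r(2, -5 + (6/(-4))*S) - 1*(-3094) = (3 + 2*(-5 + (6/(-4))*(-2/9))) - 1*(-3094) = (3 + 2*(-5 + (6*(-¼))*(-2/9))) + 3094 = (3 + 2*(-5 - 3/2*(-2/9))) + 3094 = (3 + 2*(-5 + ⅓)) + 3094 = (3 + 2*(-14/3)) + 3094 = (3 - 28/3) + 3094 = -19/3 + 3094 = 9263/3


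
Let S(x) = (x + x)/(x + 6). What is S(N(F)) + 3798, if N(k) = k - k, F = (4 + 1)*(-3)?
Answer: 3798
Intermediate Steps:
F = -15 (F = 5*(-3) = -15)
N(k) = 0
S(x) = 2*x/(6 + x) (S(x) = (2*x)/(6 + x) = 2*x/(6 + x))
S(N(F)) + 3798 = 2*0/(6 + 0) + 3798 = 2*0/6 + 3798 = 2*0*(⅙) + 3798 = 0 + 3798 = 3798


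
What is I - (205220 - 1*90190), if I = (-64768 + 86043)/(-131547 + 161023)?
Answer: -3390603005/29476 ≈ -1.1503e+5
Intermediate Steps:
I = 21275/29476 ≈ 0.72177
I - (205220 - 1*90190) = 21275/29476 - (205220 - 1*90190) = 21275/29476 - (205220 - 90190) = 21275/29476 - 1*115030 = 21275/29476 - 115030 = -3390603005/29476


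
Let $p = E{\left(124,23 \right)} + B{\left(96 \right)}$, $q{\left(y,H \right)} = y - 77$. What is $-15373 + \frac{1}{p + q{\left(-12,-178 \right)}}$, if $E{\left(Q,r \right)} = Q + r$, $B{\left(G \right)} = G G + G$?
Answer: $- \frac{144045009}{9370} \approx -15373.0$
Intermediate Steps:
$B{\left(G \right)} = G + G^{2}$ ($B{\left(G \right)} = G^{2} + G = G + G^{2}$)
$q{\left(y,H \right)} = -77 + y$
$p = 9459$ ($p = \left(124 + 23\right) + 96 \left(1 + 96\right) = 147 + 96 \cdot 97 = 147 + 9312 = 9459$)
$-15373 + \frac{1}{p + q{\left(-12,-178 \right)}} = -15373 + \frac{1}{9459 - 89} = -15373 + \frac{1}{9370} = - \frac{144045009}{9370}$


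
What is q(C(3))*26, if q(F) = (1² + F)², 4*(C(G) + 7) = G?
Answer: 5733/8 ≈ 716.63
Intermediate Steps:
C(G) = -7 + G/4
q(F) = (1 + F)²
q(C(3))*26 = (1 + (-7 + (¼)*3))²*26 = (1 + (-7 + ¾))²*26 = (1 - 25/4)²*26 = (-21/4)²*26 = (441/16)*26 = 5733/8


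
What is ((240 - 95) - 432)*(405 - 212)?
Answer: -55391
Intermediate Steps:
((240 - 95) - 432)*(405 - 212) = (145 - 432)*193 = -287*193 = -55391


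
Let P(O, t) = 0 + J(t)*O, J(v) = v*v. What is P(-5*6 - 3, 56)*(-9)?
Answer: 931392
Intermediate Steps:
J(v) = v²
P(O, t) = O*t² (P(O, t) = 0 + t²*O = 0 + O*t² = O*t²)
P(-5*6 - 3, 56)*(-9) = ((-5*6 - 3)*56²)*(-9) = ((-30 - 3)*3136)*(-9) = -33*3136*(-9) = -103488*(-9) = 931392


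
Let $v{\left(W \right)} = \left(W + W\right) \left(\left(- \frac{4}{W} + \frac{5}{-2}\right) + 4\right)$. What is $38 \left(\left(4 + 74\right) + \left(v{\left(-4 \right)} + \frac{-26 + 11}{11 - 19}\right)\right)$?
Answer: $\frac{9101}{4} \approx 2275.3$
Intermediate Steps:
$v{\left(W \right)} = 2 W \left(\frac{3}{2} - \frac{4}{W}\right)$ ($v{\left(W \right)} = 2 W \left(\left(- \frac{4}{W} + 5 \left(- \frac{1}{2}\right)\right) + 4\right) = 2 W \left(\left(- \frac{4}{W} - \frac{5}{2}\right) + 4\right) = 2 W \left(\left(- \frac{5}{2} - \frac{4}{W}\right) + 4\right) = 2 W \left(\frac{3}{2} - \frac{4}{W}\right)$)
$38 \left(\left(4 + 74\right) + \left(v{\left(-4 \right)} + \frac{-26 + 11}{11 - 19}\right)\right) = 38 \left(\left(4 + 74\right) + \left(\left(-8 + 3 \left(-4\right)\right) + \frac{-26 + 11}{11 - 19}\right)\right) = 38 \left(78 - \left(20 + \frac{15}{-8}\right)\right) = 38 \left(78 - \frac{145}{8}\right) = 38 \cdot \frac{479}{8} = \frac{9101}{4}$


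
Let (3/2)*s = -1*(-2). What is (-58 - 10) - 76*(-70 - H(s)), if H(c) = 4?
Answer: 5556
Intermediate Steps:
s = 4/3 (s = 2*(-1*(-2))/3 = (⅔)*2 = 4/3 ≈ 1.3333)
(-58 - 10) - 76*(-70 - H(s)) = (-58 - 10) - 76*(-70 - 1*4) = -68 - 76*(-70 - 4) = -68 - 76*(-74) = -68 + 5624 = 5556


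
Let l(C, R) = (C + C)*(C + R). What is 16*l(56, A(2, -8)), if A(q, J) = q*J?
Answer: 71680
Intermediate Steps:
A(q, J) = J*q
l(C, R) = 2*C*(C + R) (l(C, R) = (2*C)*(C + R) = 2*C*(C + R))
16*l(56, A(2, -8)) = 16*(2*56*(56 - 8*2)) = 16*(2*56*(56 - 16)) = 16*(2*56*40) = 16*4480 = 71680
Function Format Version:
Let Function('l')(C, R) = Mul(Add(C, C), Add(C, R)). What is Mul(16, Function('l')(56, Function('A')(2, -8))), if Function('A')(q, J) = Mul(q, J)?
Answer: 71680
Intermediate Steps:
Function('A')(q, J) = Mul(J, q)
Function('l')(C, R) = Mul(2, C, Add(C, R)) (Function('l')(C, R) = Mul(Mul(2, C), Add(C, R)) = Mul(2, C, Add(C, R)))
Mul(16, Function('l')(56, Function('A')(2, -8))) = Mul(16, Mul(2, 56, Add(56, Mul(-8, 2)))) = Mul(16, Mul(2, 56, Add(56, -16))) = Mul(16, Mul(2, 56, 40)) = Mul(16, 4480) = 71680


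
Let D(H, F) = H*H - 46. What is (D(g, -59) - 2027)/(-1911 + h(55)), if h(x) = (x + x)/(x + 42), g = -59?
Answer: -136576/185257 ≈ -0.73722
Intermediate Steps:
D(H, F) = -46 + H**2 (D(H, F) = H**2 - 46 = -46 + H**2)
h(x) = 2*x/(42 + x) (h(x) = (2*x)/(42 + x) = 2*x/(42 + x))
(D(g, -59) - 2027)/(-1911 + h(55)) = ((-46 + (-59)**2) - 2027)/(-1911 + 2*55/(42 + 55)) = ((-46 + 3481) - 2027)/(-1911 + 2*55/97) = (3435 - 2027)/(-1911 + 2*55*(1/97)) = 1408/(-1911 + 110/97) = 1408/(-185257/97) = 1408*(-97/185257) = -136576/185257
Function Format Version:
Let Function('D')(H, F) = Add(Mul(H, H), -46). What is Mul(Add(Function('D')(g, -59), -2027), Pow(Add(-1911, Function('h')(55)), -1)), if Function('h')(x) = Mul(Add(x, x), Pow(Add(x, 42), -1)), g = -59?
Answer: Rational(-136576, 185257) ≈ -0.73722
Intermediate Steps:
Function('D')(H, F) = Add(-46, Pow(H, 2)) (Function('D')(H, F) = Add(Pow(H, 2), -46) = Add(-46, Pow(H, 2)))
Function('h')(x) = Mul(2, x, Pow(Add(42, x), -1)) (Function('h')(x) = Mul(Mul(2, x), Pow(Add(42, x), -1)) = Mul(2, x, Pow(Add(42, x), -1)))
Mul(Add(Function('D')(g, -59), -2027), Pow(Add(-1911, Function('h')(55)), -1)) = Mul(Add(Add(-46, Pow(-59, 2)), -2027), Pow(Add(-1911, Mul(2, 55, Pow(Add(42, 55), -1))), -1)) = Mul(Add(Add(-46, 3481), -2027), Pow(Add(-1911, Mul(2, 55, Pow(97, -1))), -1)) = Mul(Add(3435, -2027), Pow(Add(-1911, Mul(2, 55, Rational(1, 97))), -1)) = Mul(1408, Pow(Add(-1911, Rational(110, 97)), -1)) = Mul(1408, Pow(Rational(-185257, 97), -1)) = Mul(1408, Rational(-97, 185257)) = Rational(-136576, 185257)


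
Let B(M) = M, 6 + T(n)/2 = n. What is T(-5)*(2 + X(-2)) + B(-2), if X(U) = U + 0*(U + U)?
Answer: -2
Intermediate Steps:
T(n) = -12 + 2*n
X(U) = U (X(U) = U + 0*(2*U) = U + 0 = U)
T(-5)*(2 + X(-2)) + B(-2) = (-12 + 2*(-5))*(2 - 2) - 2 = (-12 - 10)*0 - 2 = -22*0 - 2 = 0 - 2 = -2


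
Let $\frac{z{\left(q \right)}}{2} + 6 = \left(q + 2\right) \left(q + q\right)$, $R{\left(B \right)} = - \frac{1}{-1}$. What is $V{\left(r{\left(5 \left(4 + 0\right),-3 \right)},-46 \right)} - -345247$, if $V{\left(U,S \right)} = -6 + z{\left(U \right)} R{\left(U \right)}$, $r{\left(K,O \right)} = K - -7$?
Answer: $348361$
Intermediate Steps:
$R{\left(B \right)} = 1$ ($R{\left(B \right)} = \left(-1\right) \left(-1\right) = 1$)
$r{\left(K,O \right)} = 7 + K$ ($r{\left(K,O \right)} = K + 7 = 7 + K$)
$z{\left(q \right)} = -12 + 4 q \left(2 + q\right)$ ($z{\left(q \right)} = -12 + 2 \left(q + 2\right) \left(q + q\right) = -12 + 2 \left(2 + q\right) 2 q = -12 + 2 \cdot 2 q \left(2 + q\right) = -12 + 4 q \left(2 + q\right)$)
$V{\left(U,S \right)} = -18 + 4 U^{2} + 8 U$ ($V{\left(U,S \right)} = -6 + \left(-12 + 4 U^{2} + 8 U\right) 1 = -6 + \left(-12 + 4 U^{2} + 8 U\right) = -18 + 4 U^{2} + 8 U$)
$V{\left(r{\left(5 \left(4 + 0\right),-3 \right)},-46 \right)} - -345247 = \left(-18 + 4 \left(7 + 5 \left(4 + 0\right)\right)^{2} + 8 \left(7 + 5 \left(4 + 0\right)\right)\right) - -345247 = \left(-18 + 4 \left(7 + 5 \cdot 4\right)^{2} + 8 \left(7 + 5 \cdot 4\right)\right) + 345247 = \left(-18 + 4 \left(7 + 20\right)^{2} + 8 \left(7 + 20\right)\right) + 345247 = \left(-18 + 4 \cdot 27^{2} + 8 \cdot 27\right) + 345247 = \left(-18 + 4 \cdot 729 + 216\right) + 345247 = \left(-18 + 2916 + 216\right) + 345247 = 3114 + 345247 = 348361$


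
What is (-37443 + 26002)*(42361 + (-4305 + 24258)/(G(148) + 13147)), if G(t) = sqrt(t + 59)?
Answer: -83771936434670933/172843402 + 684846819*sqrt(23)/172843402 ≈ -4.8467e+8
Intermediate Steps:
G(t) = sqrt(59 + t)
(-37443 + 26002)*(42361 + (-4305 + 24258)/(G(148) + 13147)) = (-37443 + 26002)*(42361 + (-4305 + 24258)/(sqrt(59 + 148) + 13147)) = -11441*(42361 + 19953/(sqrt(207) + 13147)) = -11441*(42361 + 19953/(3*sqrt(23) + 13147)) = -11441*(42361 + 19953/(13147 + 3*sqrt(23))) = -484652201 - 228282273/(13147 + 3*sqrt(23))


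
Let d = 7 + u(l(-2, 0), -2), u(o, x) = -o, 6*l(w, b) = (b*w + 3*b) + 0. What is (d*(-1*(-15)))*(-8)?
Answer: -840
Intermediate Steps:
l(w, b) = b/2 + b*w/6 (l(w, b) = ((b*w + 3*b) + 0)/6 = ((3*b + b*w) + 0)/6 = (3*b + b*w)/6 = b/2 + b*w/6)
d = 7 (d = 7 - 0*(3 - 2)/6 = 7 - 0/6 = 7 - 1*0 = 7 + 0 = 7)
(d*(-1*(-15)))*(-8) = (7*(-1*(-15)))*(-8) = (7*15)*(-8) = 105*(-8) = -840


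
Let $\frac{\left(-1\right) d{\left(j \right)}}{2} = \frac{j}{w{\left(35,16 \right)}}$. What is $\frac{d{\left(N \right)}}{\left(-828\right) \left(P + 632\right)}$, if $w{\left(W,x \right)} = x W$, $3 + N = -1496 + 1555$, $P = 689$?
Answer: $\frac{1}{5468940} \approx 1.8285 \cdot 10^{-7}$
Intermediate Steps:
$N = 56$ ($N = -3 + \left(-1496 + 1555\right) = -3 + 59 = 56$)
$w{\left(W,x \right)} = W x$
$d{\left(j \right)} = - \frac{j}{280}$ ($d{\left(j \right)} = - 2 \frac{j}{35 \cdot 16} = - 2 \frac{j}{560} = - \frac{j}{280}$)
$\frac{d{\left(N \right)}}{\left(-828\right) \left(P + 632\right)} = \frac{\left(- \frac{1}{280}\right) 56}{\left(-828\right) \left(689 + 632\right)} = - \frac{1}{5 \left(\left(-828\right) 1321\right)} = - \frac{1}{5 \left(-1093788\right)} = \left(- \frac{1}{5}\right) \left(- \frac{1}{1093788}\right) = \frac{1}{5468940}$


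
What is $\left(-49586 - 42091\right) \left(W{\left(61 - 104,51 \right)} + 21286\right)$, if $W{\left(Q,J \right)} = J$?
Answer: $-1956112149$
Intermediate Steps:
$\left(-49586 - 42091\right) \left(W{\left(61 - 104,51 \right)} + 21286\right) = \left(-49586 - 42091\right) \left(51 + 21286\right) = \left(-91677\right) 21337 = -1956112149$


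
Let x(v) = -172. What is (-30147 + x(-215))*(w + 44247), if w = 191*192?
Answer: -2453383161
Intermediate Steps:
w = 36672
(-30147 + x(-215))*(w + 44247) = (-30147 - 172)*(36672 + 44247) = -30319*80919 = -2453383161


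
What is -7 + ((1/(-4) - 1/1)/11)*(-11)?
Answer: -23/4 ≈ -5.7500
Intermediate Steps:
-7 + ((1/(-4) - 1/1)/11)*(-11) = -7 + ((1*(-¼) - 1*1)*(1/11))*(-11) = -7 + ((-¼ - 1)*(1/11))*(-11) = -7 - 5/4*1/11*(-11) = -7 - 5/44*(-11) = -7 + 5/4 = -23/4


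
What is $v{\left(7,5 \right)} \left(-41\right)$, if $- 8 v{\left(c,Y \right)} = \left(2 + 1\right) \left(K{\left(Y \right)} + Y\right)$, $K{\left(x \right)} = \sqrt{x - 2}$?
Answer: $\frac{615}{8} + \frac{123 \sqrt{3}}{8} \approx 103.51$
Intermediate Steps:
$K{\left(x \right)} = \sqrt{-2 + x}$
$v{\left(c,Y \right)} = - \frac{3 Y}{8} - \frac{3 \sqrt{-2 + Y}}{8}$ ($v{\left(c,Y \right)} = - \frac{\left(2 + 1\right) \left(\sqrt{-2 + Y} + Y\right)}{8} = - \frac{3 \left(Y + \sqrt{-2 + Y}\right)}{8} = - \frac{3 Y + 3 \sqrt{-2 + Y}}{8} = - \frac{3 Y}{8} - \frac{3 \sqrt{-2 + Y}}{8}$)
$v{\left(7,5 \right)} \left(-41\right) = \left(\left(- \frac{3}{8}\right) 5 - \frac{3 \sqrt{-2 + 5}}{8}\right) \left(-41\right) = \left(- \frac{15}{8} - \frac{3 \sqrt{3}}{8}\right) \left(-41\right) = \frac{615}{8} + \frac{123 \sqrt{3}}{8}$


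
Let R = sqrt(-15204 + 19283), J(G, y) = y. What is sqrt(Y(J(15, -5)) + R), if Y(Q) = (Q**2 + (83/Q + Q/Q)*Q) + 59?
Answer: sqrt(162 + sqrt(4079)) ≈ 15.029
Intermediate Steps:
Y(Q) = 59 + Q**2 + Q*(1 + 83/Q) (Y(Q) = (Q**2 + (83/Q + 1)*Q) + 59 = (Q**2 + (1 + 83/Q)*Q) + 59 = (Q**2 + Q*(1 + 83/Q)) + 59 = 59 + Q**2 + Q*(1 + 83/Q))
R = sqrt(4079) ≈ 63.867
sqrt(Y(J(15, -5)) + R) = sqrt((142 - 5 + (-5)**2) + sqrt(4079)) = sqrt((142 - 5 + 25) + sqrt(4079)) = sqrt(162 + sqrt(4079))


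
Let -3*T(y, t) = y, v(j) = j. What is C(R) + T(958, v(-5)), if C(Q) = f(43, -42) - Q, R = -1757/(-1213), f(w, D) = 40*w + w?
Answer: 5248232/3639 ≈ 1442.2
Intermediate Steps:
f(w, D) = 41*w
T(y, t) = -y/3
R = 1757/1213 (R = -1757*(-1/1213) = 1757/1213 ≈ 1.4485)
C(Q) = 1763 - Q (C(Q) = 41*43 - Q = 1763 - Q)
C(R) + T(958, v(-5)) = (1763 - 1*1757/1213) - ⅓*958 = (1763 - 1757/1213) - 958/3 = 2136762/1213 - 958/3 = 5248232/3639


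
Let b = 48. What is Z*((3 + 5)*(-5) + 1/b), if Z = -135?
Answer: 86355/16 ≈ 5397.2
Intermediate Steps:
Z*((3 + 5)*(-5) + 1/b) = -135*((3 + 5)*(-5) + 1/48) = -135*(8*(-5) + 1/48) = -135*(-40 + 1/48) = -135*(-1919/48) = 86355/16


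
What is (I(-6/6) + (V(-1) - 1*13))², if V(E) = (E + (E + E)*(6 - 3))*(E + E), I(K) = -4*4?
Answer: 225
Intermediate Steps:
I(K) = -16
V(E) = 14*E² (V(E) = (E + (2*E)*3)*(2*E) = (E + 6*E)*(2*E) = (7*E)*(2*E) = 14*E²)
(I(-6/6) + (V(-1) - 1*13))² = (-16 + (14*(-1)² - 1*13))² = (-16 + (14*1 - 13))² = (-16 + (14 - 13))² = (-16 + 1)² = (-15)² = 225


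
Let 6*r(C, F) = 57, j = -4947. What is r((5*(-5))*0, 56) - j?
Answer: 9913/2 ≈ 4956.5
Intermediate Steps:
r(C, F) = 19/2 (r(C, F) = (⅙)*57 = 19/2)
r((5*(-5))*0, 56) - j = 19/2 - 1*(-4947) = 19/2 + 4947 = 9913/2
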